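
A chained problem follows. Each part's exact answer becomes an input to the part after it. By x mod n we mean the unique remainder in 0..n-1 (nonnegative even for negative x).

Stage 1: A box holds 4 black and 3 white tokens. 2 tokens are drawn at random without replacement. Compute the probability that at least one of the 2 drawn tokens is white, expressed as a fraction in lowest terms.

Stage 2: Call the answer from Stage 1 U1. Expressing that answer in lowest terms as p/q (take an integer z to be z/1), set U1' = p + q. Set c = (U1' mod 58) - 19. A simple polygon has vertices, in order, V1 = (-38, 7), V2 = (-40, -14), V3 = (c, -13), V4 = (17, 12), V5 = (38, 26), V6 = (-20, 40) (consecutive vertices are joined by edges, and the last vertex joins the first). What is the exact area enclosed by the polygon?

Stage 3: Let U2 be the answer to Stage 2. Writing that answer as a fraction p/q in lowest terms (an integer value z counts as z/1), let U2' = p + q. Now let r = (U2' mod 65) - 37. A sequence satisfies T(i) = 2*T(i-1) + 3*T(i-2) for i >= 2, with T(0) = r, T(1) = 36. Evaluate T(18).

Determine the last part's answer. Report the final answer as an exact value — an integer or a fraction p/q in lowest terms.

Stage 1: total draws C(7,2) = 21; complement C(4,2) = 6; favorable 21 - 6 = 15; P = 5/7; answer 5/7
Stage 2: U1 = 5/7; threaded value p + q = 12; c = -7; cross terms: (-38*-14 - -40*7)=812, (-40*-13 - -7*-14)=422, (-7*12 - 17*-13)=137, (17*26 - 38*12)=-14, (38*40 - -20*26)=2040, (-20*7 - -38*40)=1380; twice the area = |4777| = 4777; area = 4777/2; answer 4777/2
Stage 3: U2 = 4777/2; threaded value p + q = 4779; r = -3; T(2) = 2*(36) + 3*(-3) = 63; iterating: T(2)=63, T(3)=234, T(4)=657, T(5)=2016, T(6)=6003, T(7)=18054, T(8)=54117, T(9)=162396, T(10)=487143, T(11)=1461474, T(12)=4384377, T(13)=13153176, T(14)=39459483, T(15)=118378494, T(16)=355135437, T(17)=1065406356, T(18)=3196219023; answer 3196219023

3196219023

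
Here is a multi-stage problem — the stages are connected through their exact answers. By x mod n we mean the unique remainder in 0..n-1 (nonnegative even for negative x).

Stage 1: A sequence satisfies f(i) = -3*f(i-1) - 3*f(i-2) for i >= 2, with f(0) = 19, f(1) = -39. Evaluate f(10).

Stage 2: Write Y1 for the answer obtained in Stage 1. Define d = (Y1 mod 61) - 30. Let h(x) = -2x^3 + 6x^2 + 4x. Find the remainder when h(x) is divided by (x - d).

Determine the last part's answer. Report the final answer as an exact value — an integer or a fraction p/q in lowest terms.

Stage 1: f(2) = -3*(-39) - 3*(19) = 60; iterating: f(2)=60, f(3)=-63, f(4)=9, f(5)=162, f(6)=-513, f(7)=1053, f(8)=-1620, f(9)=1701, f(10)=-243; answer -243
Stage 2: Y1 = -243; d = -29; remainder = value at the root: -2*(-29)^3 + 6*(-29)^2 + 4*(-29)^1 = (48778) + (5046) + (-116) = 53708; answer 53708

53708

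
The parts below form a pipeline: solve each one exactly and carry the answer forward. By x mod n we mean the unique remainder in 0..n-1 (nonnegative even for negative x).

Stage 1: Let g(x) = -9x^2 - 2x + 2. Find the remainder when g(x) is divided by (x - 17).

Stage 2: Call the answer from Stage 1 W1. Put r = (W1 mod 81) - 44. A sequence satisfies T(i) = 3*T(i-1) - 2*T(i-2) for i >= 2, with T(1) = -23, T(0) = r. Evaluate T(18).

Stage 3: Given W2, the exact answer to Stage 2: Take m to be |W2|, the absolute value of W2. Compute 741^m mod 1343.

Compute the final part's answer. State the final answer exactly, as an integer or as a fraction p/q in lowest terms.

1149

Stage 1: remainder = value at the root: -9*(17)^2 - 2*(17)^1 + 2 = (-2601) + (-34) + (2) = -2633; answer -2633
Stage 2: W1 = -2633; r = -4; T(2) = 3*(-23) - 2*(-4) = -61; iterating: T(2)=-61, T(3)=-137, T(4)=-289, T(5)=-593, T(6)=-1201, T(7)=-2417, T(8)=-4849, T(9)=-9713, T(10)=-19441, T(11)=-38897, T(12)=-77809, T(13)=-155633, T(14)=-311281, T(15)=-622577, T(16)=-1245169, T(17)=-2490353, T(18)=-4980721; answer -4980721
Stage 3: W2 = -4980721; m = 4980721; squarings mod 1343: 741^1=741, 741^2=1137, 741^4=803, 741^8=169, 741^16=358, 741^32=579, 741^64=834, 741^128=1225, 741^256=494, 741^512=953, 741^1024=341, 741^2048=783, 741^4096=681, 741^8192=426, 741^16384=171, 741^32768=1038, 741^65536=358, 741^131072=579, 741^262144=834, 741^524288=1225, 741^1048576=494, 741^2097152=953, 741^4194304=341; 741^4980721 = 741^1 * 741^16 * 741^32 * 741^64 * 741^128 * 741^256 * 741^512 * 741^1024 * 741^2048 * 741^4096 * 741^8192 * 741^16384 * 741^32768 * 741^65536 * 741^131072 * 741^524288 * 741^4194304 = 1149 (mod 1343); answer 1149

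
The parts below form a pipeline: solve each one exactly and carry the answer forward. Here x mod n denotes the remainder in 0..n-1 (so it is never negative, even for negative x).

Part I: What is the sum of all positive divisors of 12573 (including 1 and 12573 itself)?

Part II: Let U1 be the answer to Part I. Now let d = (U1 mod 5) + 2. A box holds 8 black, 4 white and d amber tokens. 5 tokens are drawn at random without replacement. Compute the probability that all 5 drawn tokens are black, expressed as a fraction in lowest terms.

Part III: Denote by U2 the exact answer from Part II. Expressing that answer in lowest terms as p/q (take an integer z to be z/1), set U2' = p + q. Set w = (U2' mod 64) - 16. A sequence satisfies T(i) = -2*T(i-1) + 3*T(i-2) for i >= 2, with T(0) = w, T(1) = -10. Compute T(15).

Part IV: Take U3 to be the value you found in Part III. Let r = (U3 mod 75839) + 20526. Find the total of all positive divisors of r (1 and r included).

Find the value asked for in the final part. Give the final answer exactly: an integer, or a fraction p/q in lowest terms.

Part I: 12573 = 3^2 * 11 * 127; sigma = (1 + 3 + 9) * (1 + 11) * (1 + 127) = 13 * 12 * 128 = 19968; answer 19968
Part II: U1 = 19968; d = 5; total draws C(17,5) = 6188; favorable C(8,5) = 56; P = 2/221; answer 2/221
Part III: U2 = 2/221; threaded value p + q = 223; w = 15; T(2) = -2*(-10) + 3*(15) = 65; iterating: T(2)=65, T(3)=-160, T(4)=515, T(5)=-1510, T(6)=4565, T(7)=-13660, T(8)=41015, T(9)=-123010, T(10)=369065, T(11)=-1107160, T(12)=3321515, T(13)=-9964510, T(14)=29893565, T(15)=-89680660; answer -89680660
Part IV: U3 = -89680660; r = 57403; 57403 = 137 * 419; sigma = (1 + 137) * (1 + 419) = 138 * 420 = 57960; answer 57960

57960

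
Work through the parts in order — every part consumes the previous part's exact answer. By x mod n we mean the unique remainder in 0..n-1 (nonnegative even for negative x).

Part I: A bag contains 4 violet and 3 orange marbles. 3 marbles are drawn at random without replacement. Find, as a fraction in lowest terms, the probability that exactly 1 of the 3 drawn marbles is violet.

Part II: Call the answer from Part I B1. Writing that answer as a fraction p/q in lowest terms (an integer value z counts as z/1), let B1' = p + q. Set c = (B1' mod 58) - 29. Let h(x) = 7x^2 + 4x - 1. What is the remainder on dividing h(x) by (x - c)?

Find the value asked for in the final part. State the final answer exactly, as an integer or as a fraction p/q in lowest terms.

2339

Part I: total draws C(7,3) = 35; favorable C(4,1)*C(3,2) = 12; P = 12/35; answer 12/35
Part II: B1 = 12/35; threaded value p + q = 47; c = 18; remainder = value at the root: 7*(18)^2 + 4*(18)^1 - 1 = (2268) + (72) + (-1) = 2339; answer 2339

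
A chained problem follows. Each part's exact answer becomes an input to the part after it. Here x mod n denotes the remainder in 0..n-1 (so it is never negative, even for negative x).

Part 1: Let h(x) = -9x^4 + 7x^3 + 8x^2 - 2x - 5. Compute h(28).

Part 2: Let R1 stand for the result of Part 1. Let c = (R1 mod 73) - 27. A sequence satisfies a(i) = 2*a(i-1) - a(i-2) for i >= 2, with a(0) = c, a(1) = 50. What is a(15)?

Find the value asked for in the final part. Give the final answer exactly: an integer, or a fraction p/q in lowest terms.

Part 1: -9*(28)^4 + 7*(28)^3 + 8*(28)^2 - 2*(28)^1 - 5 = (-5531904) + (153664) + (6272) + (-56) + (-5) = -5372029; answer -5372029
Part 2: R1 = -5372029; c = 14; a(2) = 2*(50) - 1*(14) = 86; iterating: a(2)=86, a(3)=122, a(4)=158, a(5)=194, a(6)=230, a(7)=266, a(8)=302, a(9)=338, a(10)=374, a(11)=410, a(12)=446, a(13)=482, a(14)=518, a(15)=554; answer 554

554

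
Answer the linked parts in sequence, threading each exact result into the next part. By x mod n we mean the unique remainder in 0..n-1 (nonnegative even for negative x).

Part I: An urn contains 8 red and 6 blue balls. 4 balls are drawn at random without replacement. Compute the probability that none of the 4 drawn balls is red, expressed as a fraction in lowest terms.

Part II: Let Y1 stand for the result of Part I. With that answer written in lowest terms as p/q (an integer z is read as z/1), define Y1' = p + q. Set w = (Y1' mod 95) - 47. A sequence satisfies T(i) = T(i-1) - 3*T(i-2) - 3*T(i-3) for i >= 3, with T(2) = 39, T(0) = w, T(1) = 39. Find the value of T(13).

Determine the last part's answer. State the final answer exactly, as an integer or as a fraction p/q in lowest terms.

98199

Part I: total draws C(14,4) = 1001; favorable C(6,4) = 15; P = 15/1001; answer 15/1001
Part II: Y1 = 15/1001; threaded value p + q = 1016; w = 19; T(3) = 1*(39) - 3*(39) - 3*(19) = -135; iterating: T(3)=-135, T(4)=-369, T(5)=-81, T(6)=1431, T(7)=2781, T(8)=-1269, T(9)=-13905, T(10)=-18441, T(11)=27081, T(12)=124119, T(13)=98199; answer 98199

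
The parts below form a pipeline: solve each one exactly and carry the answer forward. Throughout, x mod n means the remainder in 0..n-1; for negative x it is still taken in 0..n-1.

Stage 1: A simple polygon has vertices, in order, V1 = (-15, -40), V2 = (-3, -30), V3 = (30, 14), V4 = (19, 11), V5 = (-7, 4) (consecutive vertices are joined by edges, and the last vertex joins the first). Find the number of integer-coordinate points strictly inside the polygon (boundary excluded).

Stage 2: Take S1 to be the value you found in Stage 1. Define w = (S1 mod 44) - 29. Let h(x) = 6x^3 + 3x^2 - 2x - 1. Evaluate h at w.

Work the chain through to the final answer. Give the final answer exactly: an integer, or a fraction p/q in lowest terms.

Stage 1: cross terms: (-15*-30 - -3*-40)=330, (-3*14 - 30*-30)=858, (30*11 - 19*14)=64, (19*4 - -7*11)=153, (-7*-40 - -15*4)=340; twice the area = |1745| = 1745; area = 1745/2; boundary points = 2 + 11 + 1 + 1 + 4 = 19; strictly interior points = area - boundary/2 + 1 = 864; answer 864
Stage 2: S1 = 864; w = -1; 6*(-1)^3 + 3*(-1)^2 - 2*(-1)^1 - 1 = (-6) + (3) + (2) + (-1) = -2; answer -2

-2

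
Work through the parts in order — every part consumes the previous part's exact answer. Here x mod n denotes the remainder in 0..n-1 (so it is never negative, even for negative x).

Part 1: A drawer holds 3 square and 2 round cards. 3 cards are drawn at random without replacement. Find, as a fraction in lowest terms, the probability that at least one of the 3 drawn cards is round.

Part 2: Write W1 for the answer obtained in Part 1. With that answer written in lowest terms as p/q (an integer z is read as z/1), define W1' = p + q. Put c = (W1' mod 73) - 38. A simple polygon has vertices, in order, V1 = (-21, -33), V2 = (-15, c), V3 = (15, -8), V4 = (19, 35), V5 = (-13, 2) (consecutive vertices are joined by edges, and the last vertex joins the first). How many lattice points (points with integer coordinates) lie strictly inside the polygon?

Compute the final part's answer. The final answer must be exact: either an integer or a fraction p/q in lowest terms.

Part 1: total draws C(5,3) = 10; complement C(3,3) = 1; favorable 10 - 1 = 9; P = 9/10; answer 9/10
Part 2: W1 = 9/10; threaded value p + q = 19; c = -19; cross terms: (-21*-19 - -15*-33)=-96, (-15*-8 - 15*-19)=405, (15*35 - 19*-8)=677, (19*2 - -13*35)=493, (-13*-33 - -21*2)=471; twice the area = |1950| = 1950; area = 975; boundary points = 2 + 1 + 1 + 1 + 1 = 6; strictly interior points = area - boundary/2 + 1 = 973; answer 973

973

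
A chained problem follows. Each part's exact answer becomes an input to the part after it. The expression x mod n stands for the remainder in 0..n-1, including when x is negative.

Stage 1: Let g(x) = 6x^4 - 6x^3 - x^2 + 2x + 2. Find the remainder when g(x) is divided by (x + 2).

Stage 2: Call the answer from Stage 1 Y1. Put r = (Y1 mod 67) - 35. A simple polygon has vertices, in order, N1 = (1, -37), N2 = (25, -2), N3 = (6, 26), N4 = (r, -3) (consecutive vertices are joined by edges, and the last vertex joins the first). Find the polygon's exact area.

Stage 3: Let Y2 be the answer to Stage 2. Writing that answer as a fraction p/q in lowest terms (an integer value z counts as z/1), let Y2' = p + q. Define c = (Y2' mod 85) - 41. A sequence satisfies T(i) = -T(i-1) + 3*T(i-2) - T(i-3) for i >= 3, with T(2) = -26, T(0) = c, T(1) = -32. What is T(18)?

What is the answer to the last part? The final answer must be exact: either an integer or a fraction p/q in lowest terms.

15143302

Stage 1: remainder = value at the root: 6*(-2)^4 - 6*(-2)^3 - 1*(-2)^2 + 2*(-2)^1 + 2 = (96) + (48) + (-4) + (-4) + (2) = 138; answer 138
Stage 2: Y1 = 138; r = -31; cross terms: (1*-2 - 25*-37)=923, (25*26 - 6*-2)=662, (6*-3 - -31*26)=788, (-31*-37 - 1*-3)=1150; twice the area = |3523| = 3523; area = 3523/2; answer 3523/2
Stage 3: Y2 = 3523/2; threaded value p + q = 3525; c = -1; T(3) = -1*(-26) + 3*(-32) - 1*(-1) = -69; iterating: T(3)=-69, T(4)=23, T(5)=-204, T(6)=342, T(7)=-977, T(8)=2207, T(9)=-5480, T(10)=13078, T(11)=-31725, T(12)=76439, T(13)=-184692, T(14)=445734, T(15)=-1076249, T(16)=2598143, T(17)=-6272624, T(18)=15143302; answer 15143302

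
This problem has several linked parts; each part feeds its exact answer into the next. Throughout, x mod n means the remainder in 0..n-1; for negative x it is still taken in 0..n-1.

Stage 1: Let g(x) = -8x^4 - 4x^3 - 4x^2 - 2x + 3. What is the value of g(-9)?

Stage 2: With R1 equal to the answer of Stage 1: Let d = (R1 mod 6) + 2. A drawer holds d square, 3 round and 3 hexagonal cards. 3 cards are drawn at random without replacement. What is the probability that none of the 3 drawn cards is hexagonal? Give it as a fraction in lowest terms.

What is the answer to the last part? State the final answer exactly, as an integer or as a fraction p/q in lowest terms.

56/165

Stage 1: -8*(-9)^4 - 4*(-9)^3 - 4*(-9)^2 - 2*(-9)^1 + 3 = (-52488) + (2916) + (-324) + (18) + (3) = -49875; answer -49875
Stage 2: R1 = -49875; d = 5; total draws C(11,3) = 165; favorable C(8,3) = 56; P = 56/165; answer 56/165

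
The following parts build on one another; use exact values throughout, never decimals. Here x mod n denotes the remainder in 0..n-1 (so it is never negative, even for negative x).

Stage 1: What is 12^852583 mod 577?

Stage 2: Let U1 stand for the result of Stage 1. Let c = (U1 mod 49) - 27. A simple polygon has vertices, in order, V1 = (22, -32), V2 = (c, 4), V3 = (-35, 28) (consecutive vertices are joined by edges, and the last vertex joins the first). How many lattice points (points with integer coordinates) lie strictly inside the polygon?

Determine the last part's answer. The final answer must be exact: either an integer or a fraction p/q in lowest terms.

262

Stage 1: squarings mod 577: 12^1=12, 12^2=144, 12^4=541, 12^8=142, 12^16=546, 12^32=384, 12^64=321, 12^128=335, 12^256=287, 12^512=435, 12^1024=546, 12^2048=384, 12^4096=321, 12^8192=335, 12^16384=287, 12^32768=435, 12^65536=546, 12^131072=384, 12^262144=321, 12^524288=335; 12^852583 = 12^1 * 12^2 * 12^4 * 12^32 * 12^64 * 12^512 * 12^65536 * 12^262144 * 12^524288 = 545 (mod 577); answer 545
Stage 2: U1 = 545; c = -21; cross terms: (22*4 - -21*-32)=-584, (-21*28 - -35*4)=-448, (-35*-32 - 22*28)=504; twice the area = |-528| = 528; area = 264; boundary points = 1 + 2 + 3 = 6; strictly interior points = area - boundary/2 + 1 = 262; answer 262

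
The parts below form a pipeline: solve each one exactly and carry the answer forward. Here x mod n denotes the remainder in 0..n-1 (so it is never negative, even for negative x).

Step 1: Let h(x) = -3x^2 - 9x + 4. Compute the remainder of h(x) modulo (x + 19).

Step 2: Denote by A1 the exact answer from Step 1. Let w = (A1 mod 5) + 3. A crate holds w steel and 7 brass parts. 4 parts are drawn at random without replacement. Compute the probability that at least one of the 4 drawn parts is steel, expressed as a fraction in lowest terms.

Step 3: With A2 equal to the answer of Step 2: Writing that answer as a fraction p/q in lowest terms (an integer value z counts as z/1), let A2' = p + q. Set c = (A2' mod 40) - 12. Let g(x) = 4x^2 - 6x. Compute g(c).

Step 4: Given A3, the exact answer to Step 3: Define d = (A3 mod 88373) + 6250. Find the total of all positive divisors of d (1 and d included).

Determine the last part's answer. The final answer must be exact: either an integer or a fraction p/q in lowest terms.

Step 1: remainder = value at the root: -3*(-19)^2 - 9*(-19)^1 + 4 = (-1083) + (171) + (4) = -908; answer -908
Step 2: A1 = -908; w = 5; total draws C(12,4) = 495; complement C(7,4) = 35; favorable 495 - 35 = 460; P = 92/99; answer 92/99
Step 3: A2 = 92/99; threaded value p + q = 191; c = 19; 4*(19)^2 - 6*(19)^1 = (1444) + (-114) = 1330; answer 1330
Step 4: A3 = 1330; d = 7580; 7580 = 2^2 * 5 * 379; sigma = (1 + 2 + 4) * (1 + 5) * (1 + 379) = 7 * 6 * 380 = 15960; answer 15960

15960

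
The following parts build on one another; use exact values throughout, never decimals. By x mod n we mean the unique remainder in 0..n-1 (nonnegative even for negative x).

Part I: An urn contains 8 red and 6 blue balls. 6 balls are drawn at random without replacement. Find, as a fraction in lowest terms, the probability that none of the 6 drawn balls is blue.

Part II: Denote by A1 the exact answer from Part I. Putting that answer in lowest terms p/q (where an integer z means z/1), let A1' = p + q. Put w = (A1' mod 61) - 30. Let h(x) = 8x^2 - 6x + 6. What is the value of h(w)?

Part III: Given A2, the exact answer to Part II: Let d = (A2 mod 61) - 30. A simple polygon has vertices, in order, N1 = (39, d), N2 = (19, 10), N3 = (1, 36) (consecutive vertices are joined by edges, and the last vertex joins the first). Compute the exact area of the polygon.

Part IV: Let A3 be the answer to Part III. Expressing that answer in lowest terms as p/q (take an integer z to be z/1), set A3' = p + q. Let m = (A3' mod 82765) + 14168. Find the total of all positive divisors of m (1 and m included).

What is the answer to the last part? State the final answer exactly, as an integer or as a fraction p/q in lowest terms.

15040

Part I: total draws C(14,6) = 3003; favorable C(8,6) = 28; P = 4/429; answer 4/429
Part II: A1 = 4/429; threaded value p + q = 433; w = -24; 8*(-24)^2 - 6*(-24)^1 + 6 = (4608) + (144) + (6) = 4758; answer 4758
Part III: A2 = 4758; d = -30; cross terms: (39*10 - 19*-30)=960, (19*36 - 1*10)=674, (1*-30 - 39*36)=-1434; twice the area = |200| = 200; area = 100; answer 100
Part IV: A3 = 100; threaded value p + q = 101; m = 14269; 14269 = 19 * 751; sigma = (1 + 19) * (1 + 751) = 20 * 752 = 15040; answer 15040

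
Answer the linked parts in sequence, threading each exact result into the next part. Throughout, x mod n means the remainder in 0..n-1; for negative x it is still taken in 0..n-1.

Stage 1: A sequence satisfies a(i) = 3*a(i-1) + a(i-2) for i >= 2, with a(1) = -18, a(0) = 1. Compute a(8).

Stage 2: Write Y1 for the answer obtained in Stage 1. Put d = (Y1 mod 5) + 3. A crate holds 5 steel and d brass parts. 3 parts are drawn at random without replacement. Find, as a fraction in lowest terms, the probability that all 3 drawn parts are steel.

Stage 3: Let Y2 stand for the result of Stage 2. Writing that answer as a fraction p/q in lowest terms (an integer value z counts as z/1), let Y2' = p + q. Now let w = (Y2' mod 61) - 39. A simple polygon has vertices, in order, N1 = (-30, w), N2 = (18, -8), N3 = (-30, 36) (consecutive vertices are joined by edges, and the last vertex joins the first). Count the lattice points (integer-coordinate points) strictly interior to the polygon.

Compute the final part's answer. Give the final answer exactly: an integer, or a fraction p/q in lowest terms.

937

Stage 1: a(2) = 3*(-18) + 1*(1) = -53; iterating: a(2)=-53, a(3)=-177, a(4)=-584, a(5)=-1929, a(6)=-6371, a(7)=-21042, a(8)=-69497; answer -69497
Stage 2: Y1 = -69497; d = 6; total draws C(11,3) = 165; favorable C(5,3) = 10; P = 2/33; answer 2/33
Stage 3: Y2 = 2/33; threaded value p + q = 35; w = -4; cross terms: (-30*-8 - 18*-4)=312, (18*36 - -30*-8)=408, (-30*-4 - -30*36)=1200; twice the area = |1920| = 1920; area = 960; boundary points = 4 + 4 + 40 = 48; strictly interior points = area - boundary/2 + 1 = 937; answer 937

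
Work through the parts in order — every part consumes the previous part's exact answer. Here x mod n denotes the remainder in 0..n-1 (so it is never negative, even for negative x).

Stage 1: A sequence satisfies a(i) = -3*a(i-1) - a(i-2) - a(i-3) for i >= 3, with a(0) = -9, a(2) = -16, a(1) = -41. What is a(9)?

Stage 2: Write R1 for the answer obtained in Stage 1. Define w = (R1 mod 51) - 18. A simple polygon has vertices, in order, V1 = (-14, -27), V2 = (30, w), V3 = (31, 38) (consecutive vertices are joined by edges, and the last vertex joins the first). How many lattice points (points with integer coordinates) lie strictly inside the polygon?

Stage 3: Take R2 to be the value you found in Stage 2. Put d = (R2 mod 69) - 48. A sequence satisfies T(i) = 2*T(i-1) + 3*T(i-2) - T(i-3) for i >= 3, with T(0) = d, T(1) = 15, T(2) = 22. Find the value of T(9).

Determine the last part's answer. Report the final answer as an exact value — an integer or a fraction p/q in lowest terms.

Stage 1: a(3) = -3*(-16) - 1*(-41) - 1*(-9) = 98; iterating: a(3)=98, a(4)=-237, a(5)=629, a(6)=-1748, a(7)=4852, a(8)=-13437, a(9)=37207; answer 37207
Stage 2: R1 = 37207; w = 10; cross terms: (-14*10 - 30*-27)=670, (30*38 - 31*10)=830, (31*-27 - -14*38)=-305; twice the area = |1195| = 1195; area = 1195/2; boundary points = 1 + 1 + 5 = 7; strictly interior points = area - boundary/2 + 1 = 595; answer 595
Stage 3: R2 = 595; d = -5; T(3) = 2*(22) + 3*(15) - 1*(-5) = 94; iterating: T(3)=94, T(4)=239, T(5)=738, T(6)=2099, T(7)=6173, T(8)=17905, T(9)=52230; answer 52230

52230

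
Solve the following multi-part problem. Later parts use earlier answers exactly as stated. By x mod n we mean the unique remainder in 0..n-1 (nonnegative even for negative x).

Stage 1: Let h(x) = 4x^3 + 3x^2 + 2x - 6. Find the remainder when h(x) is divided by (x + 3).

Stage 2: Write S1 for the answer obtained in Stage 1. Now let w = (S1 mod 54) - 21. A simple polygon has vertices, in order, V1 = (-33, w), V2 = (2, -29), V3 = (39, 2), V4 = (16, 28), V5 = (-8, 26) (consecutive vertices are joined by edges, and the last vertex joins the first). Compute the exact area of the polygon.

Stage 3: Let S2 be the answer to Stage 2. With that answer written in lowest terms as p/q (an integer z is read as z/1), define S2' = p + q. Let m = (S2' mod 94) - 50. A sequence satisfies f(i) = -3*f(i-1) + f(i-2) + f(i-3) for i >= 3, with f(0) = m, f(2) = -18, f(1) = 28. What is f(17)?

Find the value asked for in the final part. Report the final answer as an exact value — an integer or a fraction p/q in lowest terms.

401875276

Stage 1: remainder = value at the root: 4*(-3)^3 + 3*(-3)^2 + 2*(-3)^1 - 6 = (-108) + (27) + (-6) + (-6) = -93; answer -93
Stage 2: S1 = -93; w = -6; cross terms: (-33*-29 - 2*-6)=969, (2*2 - 39*-29)=1135, (39*28 - 16*2)=1060, (16*26 - -8*28)=640, (-8*-6 - -33*26)=906; twice the area = |4710| = 4710; area = 2355; answer 2355
Stage 3: S2 = 2355; threaded value p + q = 2356; m = -44; f(3) = -3*(-18) + 1*(28) + 1*(-44) = 38; iterating: f(3)=38, f(4)=-104, f(5)=332, f(6)=-1062, f(7)=3414, f(8)=-10972, f(9)=35268, f(10)=-113362, f(11)=364382, f(12)=-1171240, f(13)=3764740, f(14)=-12101078, f(15)=38896734, f(16)=-125026540, f(17)=401875276; answer 401875276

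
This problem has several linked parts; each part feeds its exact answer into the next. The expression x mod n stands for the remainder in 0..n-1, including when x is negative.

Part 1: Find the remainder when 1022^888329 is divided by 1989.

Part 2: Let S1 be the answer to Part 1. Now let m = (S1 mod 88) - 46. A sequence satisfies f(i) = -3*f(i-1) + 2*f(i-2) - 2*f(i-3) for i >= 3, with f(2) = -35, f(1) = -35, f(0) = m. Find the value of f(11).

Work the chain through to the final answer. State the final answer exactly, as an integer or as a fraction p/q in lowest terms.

2968517

Part 1: squarings mod 1989: 1022^1=1022, 1022^2=259, 1022^4=1444, 1022^8=664, 1022^16=1327, 1022^32=664, 1022^64=1327, 1022^128=664, 1022^256=1327, 1022^512=664, 1022^1024=1327, 1022^2048=664, 1022^4096=1327, 1022^8192=664, 1022^16384=1327, 1022^32768=664, 1022^65536=1327, 1022^131072=664, 1022^262144=1327, 1022^524288=664; 1022^888329 = 1022^1 * 1022^8 * 1022^512 * 1022^1024 * 1022^2048 * 1022^32768 * 1022^65536 * 1022^262144 * 1022^524288 = 1685 (mod 1989); answer 1685
Part 2: S1 = 1685; m = -33; f(3) = -3*(-35) + 2*(-35) - 2*(-33) = 101; iterating: f(3)=101, f(4)=-303, f(5)=1181, f(6)=-4351, f(7)=16021, f(8)=-59127, f(9)=218125, f(10)=-804671, f(11)=2968517; answer 2968517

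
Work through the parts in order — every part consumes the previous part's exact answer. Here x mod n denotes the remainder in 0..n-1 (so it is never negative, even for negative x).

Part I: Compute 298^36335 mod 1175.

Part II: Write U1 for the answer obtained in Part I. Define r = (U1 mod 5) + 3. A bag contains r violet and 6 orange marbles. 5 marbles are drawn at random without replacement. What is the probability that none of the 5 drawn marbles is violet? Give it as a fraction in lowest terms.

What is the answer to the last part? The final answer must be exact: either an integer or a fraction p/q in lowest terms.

1/77

Part I: squarings mod 1175: 298^1=298, 298^2=679, 298^4=441, 298^8=606, 298^16=636, 298^32=296, 298^64=666, 298^128=581, 298^256=336, 298^512=96, 298^1024=991, 298^2048=956, 298^4096=961, 298^8192=1146, 298^16384=841, 298^32768=1106; 298^36335 = 298^1 * 298^2 * 298^4 * 298^8 * 298^32 * 298^64 * 298^128 * 298^256 * 298^1024 * 298^2048 * 298^32768 = 807 (mod 1175); answer 807
Part II: U1 = 807; r = 5; total draws C(11,5) = 462; favorable C(6,5) = 6; P = 1/77; answer 1/77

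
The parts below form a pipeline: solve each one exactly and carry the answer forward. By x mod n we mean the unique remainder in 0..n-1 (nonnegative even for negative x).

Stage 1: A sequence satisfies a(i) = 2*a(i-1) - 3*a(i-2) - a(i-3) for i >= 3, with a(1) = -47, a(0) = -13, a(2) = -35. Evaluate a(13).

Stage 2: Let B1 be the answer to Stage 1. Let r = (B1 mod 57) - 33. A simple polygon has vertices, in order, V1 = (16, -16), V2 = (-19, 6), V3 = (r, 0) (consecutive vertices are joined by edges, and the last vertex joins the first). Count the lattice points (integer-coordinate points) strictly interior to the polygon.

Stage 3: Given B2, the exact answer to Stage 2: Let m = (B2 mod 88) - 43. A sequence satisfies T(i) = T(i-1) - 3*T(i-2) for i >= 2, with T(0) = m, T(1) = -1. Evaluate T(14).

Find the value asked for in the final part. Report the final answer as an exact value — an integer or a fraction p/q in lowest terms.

11861

Stage 1: a(3) = 2*(-35) - 3*(-47) - 1*(-13) = 84; iterating: a(3)=84, a(4)=320, a(5)=423, a(6)=-198, a(7)=-1985, a(8)=-3799, a(9)=-1445, a(10)=10492, a(11)=29118, a(12)=28205, a(13)=-41436; answer -41436
Stage 2: B1 = -41436; r = -30; cross terms: (16*6 - -19*-16)=-208, (-19*0 - -30*6)=180, (-30*-16 - 16*0)=480; twice the area = |452| = 452; area = 226; boundary points = 1 + 1 + 2 = 4; strictly interior points = area - boundary/2 + 1 = 225; answer 225
Stage 3: B2 = 225; m = 6; T(2) = 1*(-1) - 3*(6) = -19; iterating: T(2)=-19, T(3)=-16, T(4)=41, T(5)=89, T(6)=-34, T(7)=-301, T(8)=-199, T(9)=704, T(10)=1301, T(11)=-811, T(12)=-4714, T(13)=-2281, T(14)=11861; answer 11861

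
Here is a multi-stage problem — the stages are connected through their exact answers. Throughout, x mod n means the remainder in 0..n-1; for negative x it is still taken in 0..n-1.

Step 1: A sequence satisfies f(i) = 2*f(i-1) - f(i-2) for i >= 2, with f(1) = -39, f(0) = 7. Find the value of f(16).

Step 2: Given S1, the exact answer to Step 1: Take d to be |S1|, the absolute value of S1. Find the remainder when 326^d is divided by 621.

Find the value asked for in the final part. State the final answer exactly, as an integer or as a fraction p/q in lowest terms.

593

Step 1: f(2) = 2*(-39) - 1*(7) = -85; iterating: f(2)=-85, f(3)=-131, f(4)=-177, f(5)=-223, f(6)=-269, f(7)=-315, f(8)=-361, f(9)=-407, f(10)=-453, f(11)=-499, f(12)=-545, f(13)=-591, f(14)=-637, f(15)=-683, f(16)=-729; answer -729
Step 2: S1 = -729; d = 729; squarings mod 621: 326^1=326, 326^2=85, 326^4=394, 326^8=607, 326^16=196, 326^32=535, 326^64=565, 326^128=31, 326^256=340, 326^512=94; 326^729 = 326^1 * 326^8 * 326^16 * 326^64 * 326^128 * 326^512 = 593 (mod 621); answer 593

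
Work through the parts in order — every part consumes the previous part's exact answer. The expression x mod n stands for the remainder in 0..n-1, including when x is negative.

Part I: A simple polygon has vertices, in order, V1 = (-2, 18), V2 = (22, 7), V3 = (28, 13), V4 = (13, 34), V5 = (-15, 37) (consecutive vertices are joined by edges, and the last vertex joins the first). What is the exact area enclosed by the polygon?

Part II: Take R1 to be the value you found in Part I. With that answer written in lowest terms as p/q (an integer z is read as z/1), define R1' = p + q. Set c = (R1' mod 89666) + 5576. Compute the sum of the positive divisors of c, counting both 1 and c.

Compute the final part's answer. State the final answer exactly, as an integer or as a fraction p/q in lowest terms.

9720

Part I: cross terms: (-2*7 - 22*18)=-410, (22*13 - 28*7)=90, (28*34 - 13*13)=783, (13*37 - -15*34)=991, (-15*18 - -2*37)=-196; twice the area = |1258| = 1258; area = 629; answer 629
Part II: R1 = 629; threaded value p + q = 630; c = 6206; 6206 = 2 * 29 * 107; sigma = (1 + 2) * (1 + 29) * (1 + 107) = 3 * 30 * 108 = 9720; answer 9720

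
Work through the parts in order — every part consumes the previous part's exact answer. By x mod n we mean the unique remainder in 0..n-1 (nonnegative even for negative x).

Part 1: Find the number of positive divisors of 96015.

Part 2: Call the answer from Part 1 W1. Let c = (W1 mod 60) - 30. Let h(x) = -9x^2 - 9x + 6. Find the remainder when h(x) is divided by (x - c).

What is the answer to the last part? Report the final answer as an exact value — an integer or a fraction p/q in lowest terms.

Part 1: 96015 = 3 * 5 * 37 * 173; number of divisors = (1+1) * (1+1) * (1+1) * (1+1) = 16; answer 16
Part 2: W1 = 16; c = -14; remainder = value at the root: -9*(-14)^2 - 9*(-14)^1 + 6 = (-1764) + (126) + (6) = -1632; answer -1632

-1632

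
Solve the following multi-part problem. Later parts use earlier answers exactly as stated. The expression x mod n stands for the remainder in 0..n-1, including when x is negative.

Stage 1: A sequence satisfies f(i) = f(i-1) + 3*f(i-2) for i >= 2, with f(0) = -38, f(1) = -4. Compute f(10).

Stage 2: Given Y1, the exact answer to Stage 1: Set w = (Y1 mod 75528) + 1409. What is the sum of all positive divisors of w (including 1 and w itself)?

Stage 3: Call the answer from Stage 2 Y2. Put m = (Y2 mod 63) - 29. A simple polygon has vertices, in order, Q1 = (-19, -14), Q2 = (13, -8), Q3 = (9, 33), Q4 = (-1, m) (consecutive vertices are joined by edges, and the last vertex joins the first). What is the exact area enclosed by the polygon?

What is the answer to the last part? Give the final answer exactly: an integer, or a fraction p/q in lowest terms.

Stage 1: f(2) = 1*(-4) + 3*(-38) = -118; iterating: f(2)=-118, f(3)=-130, f(4)=-484, f(5)=-874, f(6)=-2326, f(7)=-4948, f(8)=-11926, f(9)=-26770, f(10)=-62548; answer -62548
Stage 2: Y1 = -62548; w = 14389; 14389 is prime, so its only divisors are 1 and 14389; sigma = 1 + 14389 = 14390; answer 14390
Stage 3: Y2 = 14390; m = -3; cross terms: (-19*-8 - 13*-14)=334, (13*33 - 9*-8)=501, (9*-3 - -1*33)=6, (-1*-14 - -19*-3)=-43; twice the area = |798| = 798; area = 399; answer 399

399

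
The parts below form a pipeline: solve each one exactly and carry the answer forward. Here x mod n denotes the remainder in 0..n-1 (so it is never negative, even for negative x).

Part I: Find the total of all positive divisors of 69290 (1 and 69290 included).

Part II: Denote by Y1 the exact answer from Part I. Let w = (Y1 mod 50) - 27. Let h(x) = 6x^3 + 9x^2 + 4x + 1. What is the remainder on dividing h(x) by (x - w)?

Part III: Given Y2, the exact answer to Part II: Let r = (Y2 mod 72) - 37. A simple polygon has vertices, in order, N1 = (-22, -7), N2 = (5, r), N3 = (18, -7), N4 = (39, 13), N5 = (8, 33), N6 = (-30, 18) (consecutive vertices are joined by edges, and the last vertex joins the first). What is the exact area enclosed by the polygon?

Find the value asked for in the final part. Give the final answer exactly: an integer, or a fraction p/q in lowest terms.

Part I: 69290 = 2 * 5 * 13^2 * 41; sigma = (1 + 2) * (1 + 5) * (1 + 13 + 169) * (1 + 41) = 3 * 6 * 183 * 42 = 138348; answer 138348
Part II: Y1 = 138348; w = 21; remainder = value at the root: 6*(21)^3 + 9*(21)^2 + 4*(21)^1 + 1 = (55566) + (3969) + (84) + (1) = 59620; answer 59620
Part III: Y2 = 59620; r = -33; cross terms: (-22*-33 - 5*-7)=761, (5*-7 - 18*-33)=559, (18*13 - 39*-7)=507, (39*33 - 8*13)=1183, (8*18 - -30*33)=1134, (-30*-7 - -22*18)=606; twice the area = |4750| = 4750; area = 2375; answer 2375

2375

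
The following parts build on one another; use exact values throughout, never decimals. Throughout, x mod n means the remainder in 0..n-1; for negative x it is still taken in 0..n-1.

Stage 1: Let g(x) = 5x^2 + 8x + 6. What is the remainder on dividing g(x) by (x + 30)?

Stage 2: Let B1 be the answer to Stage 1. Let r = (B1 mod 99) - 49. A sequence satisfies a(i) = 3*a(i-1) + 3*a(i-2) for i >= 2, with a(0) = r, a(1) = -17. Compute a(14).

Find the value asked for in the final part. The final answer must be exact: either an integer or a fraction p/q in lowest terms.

-1345864491

Stage 1: remainder = value at the root: 5*(-30)^2 + 8*(-30)^1 + 6 = (4500) + (-240) + (6) = 4266; answer 4266
Stage 2: B1 = 4266; r = -40; a(2) = 3*(-17) + 3*(-40) = -171; iterating: a(2)=-171, a(3)=-564, a(4)=-2205, a(5)=-8307, a(6)=-31536, a(7)=-119529, a(8)=-453195, a(9)=-1718172, a(10)=-6514101, a(11)=-24696819, a(12)=-93632760, a(13)=-354988737, a(14)=-1345864491; answer -1345864491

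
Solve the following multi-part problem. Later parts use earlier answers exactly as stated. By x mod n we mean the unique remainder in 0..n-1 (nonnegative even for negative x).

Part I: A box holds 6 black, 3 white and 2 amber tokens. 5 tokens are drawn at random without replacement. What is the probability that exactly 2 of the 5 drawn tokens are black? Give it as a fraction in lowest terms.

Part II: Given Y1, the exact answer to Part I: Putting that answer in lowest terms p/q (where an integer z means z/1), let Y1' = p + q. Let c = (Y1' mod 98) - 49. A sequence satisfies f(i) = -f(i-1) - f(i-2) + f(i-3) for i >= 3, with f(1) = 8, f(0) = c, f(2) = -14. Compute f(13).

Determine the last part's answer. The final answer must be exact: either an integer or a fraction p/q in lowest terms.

Part I: total draws C(11,5) = 462; favorable C(6,2)*C(5,3) = 150; P = 25/77; answer 25/77
Part II: Y1 = 25/77; threaded value p + q = 102; c = -45; f(3) = -1*(-14) - 1*(8) + 1*(-45) = -39; iterating: f(3)=-39, f(4)=61, f(5)=-36, f(6)=-64, f(7)=161, f(8)=-133, f(9)=-92, f(10)=386, f(11)=-427, f(12)=-51, f(13)=864; answer 864

864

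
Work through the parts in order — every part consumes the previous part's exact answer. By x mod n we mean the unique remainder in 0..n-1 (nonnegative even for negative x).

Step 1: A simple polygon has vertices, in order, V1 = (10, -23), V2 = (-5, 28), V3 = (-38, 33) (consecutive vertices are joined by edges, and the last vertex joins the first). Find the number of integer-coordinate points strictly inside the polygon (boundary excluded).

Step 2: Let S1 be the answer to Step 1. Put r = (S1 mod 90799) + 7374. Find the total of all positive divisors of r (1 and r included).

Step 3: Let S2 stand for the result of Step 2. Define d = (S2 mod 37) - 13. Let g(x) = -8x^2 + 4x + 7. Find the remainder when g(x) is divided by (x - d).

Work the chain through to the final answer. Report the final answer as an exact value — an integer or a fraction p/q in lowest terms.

-33

Step 1: cross terms: (10*28 - -5*-23)=165, (-5*33 - -38*28)=899, (-38*-23 - 10*33)=544; twice the area = |1608| = 1608; area = 804; boundary points = 3 + 1 + 8 = 12; strictly interior points = area - boundary/2 + 1 = 799; answer 799
Step 2: S1 = 799; r = 8173; 8173 = 11 * 743; sigma = (1 + 11) * (1 + 743) = 12 * 744 = 8928; answer 8928
Step 3: S2 = 8928; d = -2; remainder = value at the root: -8*(-2)^2 + 4*(-2)^1 + 7 = (-32) + (-8) + (7) = -33; answer -33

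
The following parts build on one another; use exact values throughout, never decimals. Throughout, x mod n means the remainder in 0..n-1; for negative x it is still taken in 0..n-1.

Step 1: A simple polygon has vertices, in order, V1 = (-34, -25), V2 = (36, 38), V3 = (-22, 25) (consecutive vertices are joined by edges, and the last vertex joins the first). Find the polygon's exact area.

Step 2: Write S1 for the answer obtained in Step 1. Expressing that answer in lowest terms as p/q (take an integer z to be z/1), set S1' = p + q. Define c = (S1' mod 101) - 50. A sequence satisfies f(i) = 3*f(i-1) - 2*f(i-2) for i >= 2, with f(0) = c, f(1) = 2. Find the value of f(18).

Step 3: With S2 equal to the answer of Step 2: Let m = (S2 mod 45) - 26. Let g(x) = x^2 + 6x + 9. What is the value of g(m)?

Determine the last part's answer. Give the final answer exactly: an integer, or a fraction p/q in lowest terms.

Step 1: cross terms: (-34*38 - 36*-25)=-392, (36*25 - -22*38)=1736, (-22*-25 - -34*25)=1400; twice the area = |2744| = 2744; area = 1372; answer 1372
Step 2: S1 = 1372; threaded value p + q = 1373; c = 10; f(2) = 3*(2) - 2*(10) = -14; iterating: f(2)=-14, f(3)=-46, f(4)=-110, f(5)=-238, f(6)=-494, f(7)=-1006, f(8)=-2030, f(9)=-4078, f(10)=-8174, f(11)=-16366, f(12)=-32750, f(13)=-65518, f(14)=-131054, f(15)=-262126, f(16)=-524270, f(17)=-1048558, f(18)=-2097134; answer -2097134
Step 3: S2 = -2097134; m = -25; 1*(-25)^2 + 6*(-25)^1 + 9 = (625) + (-150) + (9) = 484; answer 484

484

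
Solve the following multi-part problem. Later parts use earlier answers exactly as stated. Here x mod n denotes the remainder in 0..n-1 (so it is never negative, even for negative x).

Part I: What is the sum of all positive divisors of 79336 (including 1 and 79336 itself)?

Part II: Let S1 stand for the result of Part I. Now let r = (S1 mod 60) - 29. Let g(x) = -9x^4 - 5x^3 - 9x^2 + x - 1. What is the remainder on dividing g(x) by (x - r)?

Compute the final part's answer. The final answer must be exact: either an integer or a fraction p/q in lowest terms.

Part I: 79336 = 2^3 * 47 * 211; sigma = (1 + 2 + 4 + 8) * (1 + 47) * (1 + 211) = 15 * 48 * 212 = 152640; answer 152640
Part II: S1 = 152640; r = -29; remainder = value at the root: -9*(-29)^4 - 5*(-29)^3 - 9*(-29)^2 + 1*(-29)^1 - 1 = (-6365529) + (121945) + (-7569) + (-29) + (-1) = -6251183; answer -6251183

-6251183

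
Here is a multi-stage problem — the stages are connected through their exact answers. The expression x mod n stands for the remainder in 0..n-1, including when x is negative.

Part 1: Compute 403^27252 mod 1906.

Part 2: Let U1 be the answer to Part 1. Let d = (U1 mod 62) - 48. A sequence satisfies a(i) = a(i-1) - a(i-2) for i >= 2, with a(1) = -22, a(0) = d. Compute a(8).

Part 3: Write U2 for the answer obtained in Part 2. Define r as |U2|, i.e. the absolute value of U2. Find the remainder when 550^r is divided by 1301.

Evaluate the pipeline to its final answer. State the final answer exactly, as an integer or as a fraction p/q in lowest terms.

557

Part 1: squarings mod 1906: 403^1=403, 403^2=399, 403^4=1003, 403^8=1547, 403^16=1179, 403^32=567, 403^64=1281, 403^128=1801, 403^256=1495, 403^512=1193, 403^1024=1373, 403^2048=95, 403^4096=1401, 403^8192=1527, 403^16384=691; 403^27252 = 403^4 * 403^16 * 403^32 * 403^64 * 403^512 * 403^2048 * 403^8192 * 403^16384 = 1035 (mod 1906); answer 1035
Part 2: U1 = 1035; d = -5; a(2) = 1*(-22) - 1*(-5) = -17; iterating: a(2)=-17, a(3)=5, a(4)=22, a(5)=17, a(6)=-5, a(7)=-22, a(8)=-17; answer -17
Part 3: U2 = -17; r = 17; squarings mod 1301: 550^1=550, 550^2=668, 550^4=1282, 550^8=361, 550^16=221; 550^17 = 550^1 * 550^16 = 557 (mod 1301); answer 557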